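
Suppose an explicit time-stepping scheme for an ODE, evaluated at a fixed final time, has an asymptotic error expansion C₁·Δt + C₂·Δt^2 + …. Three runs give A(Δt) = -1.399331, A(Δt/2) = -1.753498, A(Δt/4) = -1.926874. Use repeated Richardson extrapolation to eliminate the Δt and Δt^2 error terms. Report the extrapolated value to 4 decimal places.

First eliminate the Δt term (factor 2^1 = 2):
  B₁ = (2·(-1.753498) − (-1.399331))/1 = -2.107665
  B₂ = (2·(-1.926874) − (-1.753498))/1 = -2.100250
Then eliminate the Δt^2 term (factor 2^2 = 4):
  (4·(-2.100250) − (-2.107665))/3 = -2.097778

-2.0978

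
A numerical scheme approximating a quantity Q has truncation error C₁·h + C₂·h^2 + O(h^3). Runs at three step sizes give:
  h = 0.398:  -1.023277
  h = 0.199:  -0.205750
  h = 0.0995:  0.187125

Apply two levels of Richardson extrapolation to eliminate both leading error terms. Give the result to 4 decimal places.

First eliminate the h term (factor 2^1 = 2):
  B₁ = (2·(-0.205750) − (-1.023277))/1 = 0.611777
  B₂ = (2·0.187125 − (-0.205750))/1 = 0.580000
Then eliminate the h^2 term (factor 2^2 = 4):
  (4·0.580000 − 0.611777)/3 = 0.569408

0.5694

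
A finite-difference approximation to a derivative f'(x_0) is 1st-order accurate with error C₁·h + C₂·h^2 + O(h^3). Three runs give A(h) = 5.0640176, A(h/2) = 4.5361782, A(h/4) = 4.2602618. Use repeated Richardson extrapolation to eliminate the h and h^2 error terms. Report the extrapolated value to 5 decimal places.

3.97635

First eliminate the h term (factor 2^1 = 2):
  B₁ = (2·4.5361782 − 5.0640176)/1 = 4.0083388
  B₂ = (2·4.2602618 − 4.5361782)/1 = 3.9843454
Then eliminate the h^2 term (factor 2^2 = 4):
  (4·3.9843454 − 4.0083388)/3 = 3.9763476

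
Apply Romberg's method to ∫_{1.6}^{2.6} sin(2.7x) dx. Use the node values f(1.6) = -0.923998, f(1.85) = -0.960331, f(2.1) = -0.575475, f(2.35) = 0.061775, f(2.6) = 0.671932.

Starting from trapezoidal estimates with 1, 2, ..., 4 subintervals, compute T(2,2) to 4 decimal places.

T(0,0) (trapezoid, 1 panel, h=1.0000): -0.126033
T(1,0) (trapezoid, 2 panels, h=0.5000): -0.350754
T(2,0) (trapezoid, 4 panels, h=0.2500): -0.400016
T(1,1) = -0.350754 + (-0.350754 − (-0.126033))/3 = -0.425661
T(2,1) = -0.400016 + (-0.400016 − (-0.350754))/3 = -0.416437
T(2,2) = -0.416437 + (-0.416437 − (-0.425661))/15 = -0.415822

-0.4158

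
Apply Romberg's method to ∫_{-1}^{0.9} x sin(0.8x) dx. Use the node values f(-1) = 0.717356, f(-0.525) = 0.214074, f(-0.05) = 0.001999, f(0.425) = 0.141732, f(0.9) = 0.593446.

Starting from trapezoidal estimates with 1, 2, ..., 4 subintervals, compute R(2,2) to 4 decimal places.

R(0,0) (trapezoid, 1 panel, h=1.9000): 1.245262
R(1,0) (trapezoid, 2 panels, h=0.9500): 0.624530
R(2,0) (trapezoid, 4 panels, h=0.4750): 0.481273
R(1,1) = 0.624530 + (0.624530 − 1.245262)/3 = 0.417619
R(2,1) = 0.481273 + (0.481273 − 0.624530)/3 = 0.433521
R(2,2) = 0.433521 + (0.433521 − 0.417619)/15 = 0.434581

0.4346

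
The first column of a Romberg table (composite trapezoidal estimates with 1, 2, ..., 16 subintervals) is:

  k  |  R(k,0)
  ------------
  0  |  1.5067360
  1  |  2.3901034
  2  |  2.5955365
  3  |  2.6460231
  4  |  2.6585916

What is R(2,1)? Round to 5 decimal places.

2.66401

R(2,1) = (4·2.5955365 − 2.3901034) / 3 = 2.6640142
(Column j=1 coincides with Simpson's rule on the same nodes.)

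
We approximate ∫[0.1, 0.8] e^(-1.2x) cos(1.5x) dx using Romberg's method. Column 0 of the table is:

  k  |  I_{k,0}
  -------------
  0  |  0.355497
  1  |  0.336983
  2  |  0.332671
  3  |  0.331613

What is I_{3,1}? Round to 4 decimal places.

0.3313

Richardson extrapolation on the trapezoidal column (denominator 4−1=3):
I_{3,1} = (4·0.331613 − 0.332671) / 3 = 0.331260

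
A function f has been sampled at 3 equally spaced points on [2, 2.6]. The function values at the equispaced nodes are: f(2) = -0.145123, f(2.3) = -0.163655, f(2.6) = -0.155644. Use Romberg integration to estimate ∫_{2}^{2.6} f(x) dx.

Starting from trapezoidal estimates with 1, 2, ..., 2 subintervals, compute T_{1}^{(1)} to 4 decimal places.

T_{0}^{(0)} (trapezoid, 1 panel, h=0.6000): -0.090230
T_{1}^{(0)} (trapezoid, 2 panels, h=0.3000): -0.094212
T_{1}^{(1)} = -0.094212 + (-0.094212 − (-0.090230))/3 = -0.095539

-0.0955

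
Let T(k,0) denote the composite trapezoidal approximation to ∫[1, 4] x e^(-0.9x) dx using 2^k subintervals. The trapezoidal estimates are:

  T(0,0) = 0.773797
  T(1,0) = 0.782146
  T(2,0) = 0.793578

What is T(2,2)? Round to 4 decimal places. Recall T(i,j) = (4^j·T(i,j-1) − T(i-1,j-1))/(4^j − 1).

Richardson extrapolation on the trapezoidal column (denominator 4−1=3):
T(1,1) = (4·0.782146 − 0.773797) / 3 = 0.784929
T(2,1) = 0.793578 + (0.793578 − 0.782146)/3 = 0.797389
T(2,2) = 0.797389 + (0.797389 − 0.784929)/15 = 0.798220

0.7982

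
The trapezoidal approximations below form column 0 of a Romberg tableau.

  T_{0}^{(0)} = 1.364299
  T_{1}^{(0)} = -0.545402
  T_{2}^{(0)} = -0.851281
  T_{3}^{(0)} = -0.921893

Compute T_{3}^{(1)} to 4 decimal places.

-0.9454

Richardson extrapolation on the trapezoidal column (denominator 4−1=3):
T_{3}^{(1)} = (4·(-0.921893) − (-0.851281)) / 3 = -0.945430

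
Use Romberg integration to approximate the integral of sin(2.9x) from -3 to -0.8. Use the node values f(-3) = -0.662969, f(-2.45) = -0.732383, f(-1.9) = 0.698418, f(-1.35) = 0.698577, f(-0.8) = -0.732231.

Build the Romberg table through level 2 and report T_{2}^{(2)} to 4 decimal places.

T_{0}^{(0)} (trapezoid, 1 panel, h=2.2000): -1.534720
T_{1}^{(0)} (trapezoid, 2 panels, h=1.1000): 0.000900
T_{2}^{(0)} (trapezoid, 4 panels, h=0.5500): -0.018143
T_{1}^{(1)} = 0.000900 + (0.000900 − (-1.534720))/3 = 0.512773
T_{2}^{(1)} = -0.018143 + (-0.018143 − 0.000900)/3 = -0.024491
T_{2}^{(2)} = -0.024491 + (-0.024491 − 0.512773)/15 = -0.060309

-0.0603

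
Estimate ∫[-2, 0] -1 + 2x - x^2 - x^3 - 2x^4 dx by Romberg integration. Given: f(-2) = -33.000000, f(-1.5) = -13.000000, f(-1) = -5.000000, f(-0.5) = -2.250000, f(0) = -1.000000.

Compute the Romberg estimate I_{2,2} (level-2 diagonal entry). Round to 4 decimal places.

I_{0,0} (trapezoid, 1 panel, h=2.0000): -34.000000
I_{1,0} (trapezoid, 2 panels, h=1.0000): -22.000000
I_{2,0} (trapezoid, 4 panels, h=0.5000): -18.625000
I_{1,1} = -22.000000 + (-22.000000 − (-34.000000))/3 = -18.000000
I_{2,1} = -18.625000 + (-18.625000 − (-22.000000))/3 = -17.500000
I_{2,2} = -17.500000 + (-17.500000 − (-18.000000))/15 = -17.466667

-17.4667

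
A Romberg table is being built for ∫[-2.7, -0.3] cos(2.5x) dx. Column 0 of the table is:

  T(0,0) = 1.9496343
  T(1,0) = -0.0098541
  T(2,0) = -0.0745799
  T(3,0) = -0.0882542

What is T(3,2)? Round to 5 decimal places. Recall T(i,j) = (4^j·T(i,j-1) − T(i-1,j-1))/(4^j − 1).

Richardson extrapolation on the trapezoidal column (denominator 4−1=3):
T(2,1) = (4·(-0.0745799) − (-0.0098541)) / 3 = -0.0961552
T(3,1) = -0.0882542 + (-0.0882542 − (-0.0745799))/3 = -0.0928123
T(3,2) = (16·(-0.0928123) − (-0.0961552)) / 15 = -0.0925894

-0.09259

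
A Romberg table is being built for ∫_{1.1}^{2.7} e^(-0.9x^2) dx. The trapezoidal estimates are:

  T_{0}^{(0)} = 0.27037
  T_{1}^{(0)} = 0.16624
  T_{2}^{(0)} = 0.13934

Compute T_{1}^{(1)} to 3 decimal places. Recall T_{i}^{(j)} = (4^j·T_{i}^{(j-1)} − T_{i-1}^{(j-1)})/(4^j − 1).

Richardson extrapolation on the trapezoidal column (denominator 4−1=3):
T_{1}^{(1)} = 0.16624 + (0.16624 − 0.27037)/3 = 0.13153

0.132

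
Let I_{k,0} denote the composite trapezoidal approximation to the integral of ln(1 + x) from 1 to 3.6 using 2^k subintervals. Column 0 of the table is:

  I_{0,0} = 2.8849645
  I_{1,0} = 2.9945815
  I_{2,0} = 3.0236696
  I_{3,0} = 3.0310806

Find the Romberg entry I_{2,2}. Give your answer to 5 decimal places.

3.03352

I_{1,1} = 2.9945815 + (2.9945815 − 2.8849645)/3 = 3.0311205
I_{2,1} = (4·3.0236696 − 2.9945815) / 3 = 3.0333656
I_{2,2} = 3.0333656 + (3.0333656 − 3.0311205)/15 = 3.0335153
(Column j=1 coincides with Simpson's rule on the same nodes.)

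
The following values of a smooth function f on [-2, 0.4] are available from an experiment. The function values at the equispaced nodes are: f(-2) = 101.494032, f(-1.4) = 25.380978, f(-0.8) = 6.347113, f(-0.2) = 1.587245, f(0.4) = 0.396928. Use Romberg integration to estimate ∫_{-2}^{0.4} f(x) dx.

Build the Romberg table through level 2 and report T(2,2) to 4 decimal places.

44.0636

T(0,0) (trapezoid, 1 panel, h=2.4000): 122.269152
T(1,0) (trapezoid, 2 panels, h=1.2000): 68.751112
T(2,0) (trapezoid, 4 panels, h=0.6000): 50.556490
T(1,1) = 68.751112 + (68.751112 − 122.269152)/3 = 50.911765
T(2,1) = 50.556490 + (50.556490 − 68.751112)/3 = 44.491616
T(2,2) = 44.491616 + (44.491616 − 50.911765)/15 = 44.063606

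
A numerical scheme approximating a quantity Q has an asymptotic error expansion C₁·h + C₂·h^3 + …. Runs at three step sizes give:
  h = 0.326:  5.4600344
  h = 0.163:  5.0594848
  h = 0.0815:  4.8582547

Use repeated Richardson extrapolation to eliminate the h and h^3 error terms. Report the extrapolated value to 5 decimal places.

First eliminate the h term (factor 2^1 = 2):
  B₁ = (2·5.0594848 − 5.4600344)/1 = 4.6589352
  B₂ = (2·4.8582547 − 5.0594848)/1 = 4.6570246
Then eliminate the h^3 term (factor 2^3 = 8):
  (8·4.6570246 − 4.6589352)/7 = 4.6567517

4.65675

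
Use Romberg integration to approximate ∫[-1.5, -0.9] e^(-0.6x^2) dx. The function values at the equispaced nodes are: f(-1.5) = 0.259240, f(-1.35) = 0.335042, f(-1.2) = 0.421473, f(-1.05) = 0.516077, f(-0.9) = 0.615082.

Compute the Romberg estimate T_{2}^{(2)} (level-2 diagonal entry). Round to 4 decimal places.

0.2561

T_{0}^{(0)} (trapezoid, 1 panel, h=0.6000): 0.262297
T_{1}^{(0)} (trapezoid, 2 panels, h=0.3000): 0.257590
T_{2}^{(0)} (trapezoid, 4 panels, h=0.1500): 0.256463
T_{1}^{(1)} = 0.257590 + (0.257590 − 0.262297)/3 = 0.256021
T_{2}^{(1)} = 0.256463 + (0.256463 − 0.257590)/3 = 0.256087
T_{2}^{(2)} = 0.256087 + (0.256087 − 0.256021)/15 = 0.256091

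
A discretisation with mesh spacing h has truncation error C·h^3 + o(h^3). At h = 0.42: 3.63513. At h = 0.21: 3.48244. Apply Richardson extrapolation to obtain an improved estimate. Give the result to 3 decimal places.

Extrapolated value = (8·A(h/2) − A(h)) / (8 − 1)
= (8·3.48244 − 3.63513) / 7
= 24.22439 / 7 = 3.46063

3.461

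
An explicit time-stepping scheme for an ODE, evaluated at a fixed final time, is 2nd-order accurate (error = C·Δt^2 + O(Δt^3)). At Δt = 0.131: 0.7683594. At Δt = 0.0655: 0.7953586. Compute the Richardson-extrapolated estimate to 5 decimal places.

The leading error scales as Δt^2; refining by a factor of 2 reduces it by 2^2 = 4.
Extrapolated value = (4·A(Δt/2) − A(Δt)) / (4 − 1)
= (4·0.7953586 − 0.7683594) / 3
= 2.4130750 / 3 = 0.8043583

0.80436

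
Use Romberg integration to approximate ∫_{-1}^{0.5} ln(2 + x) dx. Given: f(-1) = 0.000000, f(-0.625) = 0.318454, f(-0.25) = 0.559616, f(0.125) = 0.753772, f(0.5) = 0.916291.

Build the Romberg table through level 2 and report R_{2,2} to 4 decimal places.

R_{0,0} (trapezoid, 1 panel, h=1.5000): 0.687218
R_{1,0} (trapezoid, 2 panels, h=0.7500): 0.763321
R_{2,0} (trapezoid, 4 panels, h=0.3750): 0.783745
R_{1,1} = 0.763321 + (0.763321 − 0.687218)/3 = 0.788689
R_{2,1} = 0.783745 + (0.783745 − 0.763321)/3 = 0.790553
R_{2,2} = 0.790553 + (0.790553 − 0.788689)/15 = 0.790677

0.7907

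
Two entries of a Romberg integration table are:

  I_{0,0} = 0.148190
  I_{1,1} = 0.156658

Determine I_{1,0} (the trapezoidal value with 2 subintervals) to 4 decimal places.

From I_{1,1} = (4·I_{1,0} − I_{0,0})/3, solve for I_{1,0}:
4·I_{1,0} = 3·0.156658 + 0.148190 = 0.618164
I_{1,0} = 0.154541

0.1545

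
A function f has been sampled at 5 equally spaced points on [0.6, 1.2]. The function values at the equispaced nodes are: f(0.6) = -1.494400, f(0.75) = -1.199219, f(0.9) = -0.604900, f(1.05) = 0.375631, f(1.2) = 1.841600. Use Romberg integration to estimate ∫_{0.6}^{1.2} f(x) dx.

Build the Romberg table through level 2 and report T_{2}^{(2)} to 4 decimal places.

-0.2079

T_{0}^{(0)} (trapezoid, 1 panel, h=0.6000): 0.104160
T_{1}^{(0)} (trapezoid, 2 panels, h=0.3000): -0.129390
T_{2}^{(0)} (trapezoid, 4 panels, h=0.1500): -0.188233
T_{1}^{(1)} = -0.129390 + (-0.129390 − 0.104160)/3 = -0.207240
T_{2}^{(1)} = -0.188233 + (-0.188233 − (-0.129390))/3 = -0.207847
T_{2}^{(2)} = -0.207847 + (-0.207847 − (-0.207240))/15 = -0.207887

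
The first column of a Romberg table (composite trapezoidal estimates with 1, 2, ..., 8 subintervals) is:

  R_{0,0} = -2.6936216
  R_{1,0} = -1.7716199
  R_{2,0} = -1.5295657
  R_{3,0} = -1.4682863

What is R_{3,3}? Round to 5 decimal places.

-1.44779

R_{1,1} = (4·(-1.7716199) − (-2.6936216)) / 3 = -1.4642860
R_{2,1} = -1.5295657 + (-1.5295657 − (-1.7716199))/3 = -1.4488810
R_{3,1} = -1.4682863 + (-1.4682863 − (-1.5295657))/3 = -1.4478598
R_{2,2} = -1.4488810 + (-1.4488810 − (-1.4642860))/15 = -1.4478540
R_{3,2} = -1.4478598 + (-1.4478598 − (-1.4488810))/15 = -1.4477917
R_{3,3} = (64·(-1.4477917) − (-1.4478540)) / 63 = -1.4477907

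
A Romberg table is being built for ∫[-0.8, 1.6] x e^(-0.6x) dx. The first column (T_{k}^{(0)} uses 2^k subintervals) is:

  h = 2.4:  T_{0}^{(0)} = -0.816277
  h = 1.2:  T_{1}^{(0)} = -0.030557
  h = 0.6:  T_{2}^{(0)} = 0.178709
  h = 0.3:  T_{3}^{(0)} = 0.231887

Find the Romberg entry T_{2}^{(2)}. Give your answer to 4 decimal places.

0.2496

T_{1}^{(1)} = -0.030557 + (-0.030557 − (-0.816277))/3 = 0.231350
T_{2}^{(1)} = 0.178709 + (0.178709 − (-0.030557))/3 = 0.248464
T_{2}^{(2)} = 0.248464 + (0.248464 − 0.231350)/15 = 0.249605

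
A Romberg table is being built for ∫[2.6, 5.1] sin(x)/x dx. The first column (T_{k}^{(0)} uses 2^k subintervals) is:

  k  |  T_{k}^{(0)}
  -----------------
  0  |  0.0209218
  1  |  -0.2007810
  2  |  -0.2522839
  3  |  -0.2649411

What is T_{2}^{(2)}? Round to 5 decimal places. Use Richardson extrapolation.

-0.26910

T_{1}^{(1)} = (4·(-0.2007810) − 0.0209218) / 3 = -0.2746819
T_{2}^{(1)} = -0.2522839 + (-0.2522839 − (-0.2007810))/3 = -0.2694515
T_{2}^{(2)} = -0.2694515 + (-0.2694515 − (-0.2746819))/15 = -0.2691028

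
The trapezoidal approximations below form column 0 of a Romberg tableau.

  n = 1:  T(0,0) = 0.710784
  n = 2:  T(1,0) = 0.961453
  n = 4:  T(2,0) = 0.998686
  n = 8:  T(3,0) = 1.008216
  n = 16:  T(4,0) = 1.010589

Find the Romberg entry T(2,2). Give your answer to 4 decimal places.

1.0088

Richardson extrapolation on the trapezoidal column (denominator 4−1=3):
T(1,1) = (4·0.961453 − 0.710784) / 3 = 1.045009
T(2,1) = 0.998686 + (0.998686 − 0.961453)/3 = 1.011097
T(2,2) = 1.011097 + (1.011097 − 1.045009)/15 = 1.008836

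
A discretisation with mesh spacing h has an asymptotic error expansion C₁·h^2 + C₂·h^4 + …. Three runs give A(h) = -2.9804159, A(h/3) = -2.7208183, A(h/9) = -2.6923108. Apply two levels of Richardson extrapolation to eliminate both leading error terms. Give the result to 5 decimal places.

First eliminate the h^2 term (factor 3^2 = 9):
  B₁ = (9·(-2.7208183) − (-2.9804159))/8 = -2.6883686
  B₂ = (9·(-2.6923108) − (-2.7208183))/8 = -2.6887474
Then eliminate the h^4 term (factor 3^4 = 81):
  (81·(-2.6887474) − (-2.6883686))/80 = -2.6887521

-2.68875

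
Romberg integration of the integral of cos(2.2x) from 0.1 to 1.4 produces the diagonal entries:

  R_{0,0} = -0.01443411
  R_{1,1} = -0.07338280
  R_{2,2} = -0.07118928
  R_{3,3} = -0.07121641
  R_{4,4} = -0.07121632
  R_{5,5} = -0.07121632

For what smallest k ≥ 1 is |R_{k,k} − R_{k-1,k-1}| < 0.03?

k = 2

|R_{1,1} − R_{0,0}| = 0.05894869 ≥ 0.03
|R_{2,2} − R_{1,1}| = 0.00219352 < 0.03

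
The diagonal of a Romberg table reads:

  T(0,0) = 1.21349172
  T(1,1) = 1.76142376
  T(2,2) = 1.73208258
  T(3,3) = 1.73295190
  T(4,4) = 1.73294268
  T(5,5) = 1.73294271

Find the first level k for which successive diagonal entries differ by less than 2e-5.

k = 4

|T(1,1) − T(0,0)| = 0.54793204 ≥ 2e-5
|T(2,2) − T(1,1)| = 0.02934118 ≥ 2e-5
|T(3,3) − T(2,2)| = 0.00086932 ≥ 2e-5
|T(4,4) − T(3,3)| = 0.00000922 < 2e-5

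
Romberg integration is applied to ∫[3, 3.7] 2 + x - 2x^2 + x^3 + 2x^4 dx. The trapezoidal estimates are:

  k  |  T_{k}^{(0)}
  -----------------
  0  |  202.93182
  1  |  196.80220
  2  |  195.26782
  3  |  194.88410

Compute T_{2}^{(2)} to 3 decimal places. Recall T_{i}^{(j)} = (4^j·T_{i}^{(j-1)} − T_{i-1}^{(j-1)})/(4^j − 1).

Richardson extrapolation on the trapezoidal column (denominator 4−1=3):
T_{1}^{(1)} = (4·196.80220 − 202.93182) / 3 = 194.75899
T_{2}^{(1)} = (4·195.26782 − 196.80220) / 3 = 194.75636
T_{2}^{(2)} = 194.75636 + (194.75636 − 194.75899)/15 = 194.75618

194.756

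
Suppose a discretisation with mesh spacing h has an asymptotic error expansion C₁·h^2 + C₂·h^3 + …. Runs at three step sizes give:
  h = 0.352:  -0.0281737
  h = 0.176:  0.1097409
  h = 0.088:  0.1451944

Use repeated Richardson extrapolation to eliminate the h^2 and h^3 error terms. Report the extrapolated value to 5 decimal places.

0.15720

First eliminate the h^2 term (factor 2^2 = 4):
  B₁ = (4·0.1097409 − (-0.0281737))/3 = 0.1557124
  B₂ = (4·0.1451944 − 0.1097409)/3 = 0.1570122
Then eliminate the h^3 term (factor 2^3 = 8):
  (8·0.1570122 − 0.1557124)/7 = 0.1571979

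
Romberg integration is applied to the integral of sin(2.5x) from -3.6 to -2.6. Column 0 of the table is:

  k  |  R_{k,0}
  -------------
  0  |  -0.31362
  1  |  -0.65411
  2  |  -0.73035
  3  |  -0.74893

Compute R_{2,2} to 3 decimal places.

-0.755

Richardson extrapolation on the trapezoidal column (denominator 4−1=3):
R_{1,1} = (4·(-0.65411) − (-0.31362)) / 3 = -0.76761
R_{2,1} = -0.73035 + (-0.73035 − (-0.65411))/3 = -0.75576
R_{2,2} = (16·(-0.75576) − (-0.76761)) / 15 = -0.75497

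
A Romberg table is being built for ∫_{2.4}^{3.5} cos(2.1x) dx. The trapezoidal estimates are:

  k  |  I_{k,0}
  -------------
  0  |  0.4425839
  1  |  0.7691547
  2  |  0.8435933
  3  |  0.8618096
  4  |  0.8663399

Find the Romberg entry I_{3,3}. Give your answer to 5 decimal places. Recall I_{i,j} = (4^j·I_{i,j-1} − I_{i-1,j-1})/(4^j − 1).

I_{1,1} = 0.7691547 + (0.7691547 − 0.4425839)/3 = 0.8780116
I_{2,1} = 0.8435933 + (0.8435933 − 0.7691547)/3 = 0.8684062
I_{3,1} = (4·0.8618096 − 0.8435933) / 3 = 0.8678817
I_{2,2} = (16·0.8684062 − 0.8780116) / 15 = 0.8677658
I_{3,2} = (16·0.8678817 − 0.8684062) / 15 = 0.8678467
I_{3,3} = (64·0.8678467 − 0.8677658) / 63 = 0.8678480

0.86785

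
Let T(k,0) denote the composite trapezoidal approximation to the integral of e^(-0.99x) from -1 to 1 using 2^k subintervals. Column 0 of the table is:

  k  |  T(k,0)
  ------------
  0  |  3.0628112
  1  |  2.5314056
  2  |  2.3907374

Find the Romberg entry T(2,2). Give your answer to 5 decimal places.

Richardson extrapolation on the trapezoidal column (denominator 4−1=3):
T(1,1) = 2.5314056 + (2.5314056 − 3.0628112)/3 = 2.3542704
T(2,1) = 2.3907374 + (2.3907374 − 2.5314056)/3 = 2.3438480
T(2,2) = (16·2.3438480 − 2.3542704) / 15 = 2.3431532

2.34315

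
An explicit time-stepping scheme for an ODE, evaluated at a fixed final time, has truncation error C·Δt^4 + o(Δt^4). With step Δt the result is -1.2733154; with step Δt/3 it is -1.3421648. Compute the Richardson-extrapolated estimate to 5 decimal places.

-1.34303

The leading error scales as Δt^4; refining by a factor of 3 reduces it by 3^4 = 81.
Extrapolated value = (81·A(Δt/3) − A(Δt)) / (81 − 1)
= (81·(-1.3421648) − (-1.2733154)) / 80
= -107.4420334 / 80 = -1.3430254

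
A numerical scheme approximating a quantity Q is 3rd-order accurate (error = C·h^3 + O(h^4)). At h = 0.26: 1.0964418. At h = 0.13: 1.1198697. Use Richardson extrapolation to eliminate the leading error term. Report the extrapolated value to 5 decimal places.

1.12322

The leading error scales as h^3; refining by a factor of 2 reduces it by 2^3 = 8.
Extrapolated value = (8·A(h/2) − A(h)) / (8 − 1)
= (8·1.1198697 − 1.0964418) / 7
= 7.8625158 / 7 = 1.1232165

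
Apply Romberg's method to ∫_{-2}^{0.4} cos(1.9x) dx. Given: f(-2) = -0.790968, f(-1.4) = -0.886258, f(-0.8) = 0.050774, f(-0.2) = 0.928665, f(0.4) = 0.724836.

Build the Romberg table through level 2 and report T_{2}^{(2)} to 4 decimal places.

0.0401

T_{0}^{(0)} (trapezoid, 1 panel, h=2.4000): -0.079358
T_{1}^{(0)} (trapezoid, 2 panels, h=1.2000): 0.021250
T_{2}^{(0)} (trapezoid, 4 panels, h=0.6000): 0.036069
T_{1}^{(1)} = 0.021250 + (0.021250 − (-0.079358))/3 = 0.054786
T_{2}^{(1)} = 0.036069 + (0.036069 − 0.021250)/3 = 0.041009
T_{2}^{(2)} = 0.041009 + (0.041009 − 0.054786)/15 = 0.040091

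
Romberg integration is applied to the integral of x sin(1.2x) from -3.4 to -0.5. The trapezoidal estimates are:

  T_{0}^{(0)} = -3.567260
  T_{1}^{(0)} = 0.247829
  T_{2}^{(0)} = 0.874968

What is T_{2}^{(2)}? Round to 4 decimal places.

Richardson extrapolation on the trapezoidal column (denominator 4−1=3):
T_{1}^{(1)} = 0.247829 + (0.247829 − (-3.567260))/3 = 1.519525
T_{2}^{(1)} = (4·0.874968 − 0.247829) / 3 = 1.084014
T_{2}^{(2)} = 1.084014 + (1.084014 − 1.519525)/15 = 1.054980

1.0550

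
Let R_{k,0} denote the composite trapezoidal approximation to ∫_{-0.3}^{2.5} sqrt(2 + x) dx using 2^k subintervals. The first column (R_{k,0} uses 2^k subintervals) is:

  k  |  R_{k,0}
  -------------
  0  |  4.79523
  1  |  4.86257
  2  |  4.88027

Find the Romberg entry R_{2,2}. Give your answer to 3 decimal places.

Richardson extrapolation on the trapezoidal column (denominator 4−1=3):
R_{1,1} = (4·4.86257 − 4.79523) / 3 = 4.88502
R_{2,1} = 4.88027 + (4.88027 − 4.86257)/3 = 4.88617
R_{2,2} = 4.88617 + (4.88617 − 4.88502)/15 = 4.88625

4.886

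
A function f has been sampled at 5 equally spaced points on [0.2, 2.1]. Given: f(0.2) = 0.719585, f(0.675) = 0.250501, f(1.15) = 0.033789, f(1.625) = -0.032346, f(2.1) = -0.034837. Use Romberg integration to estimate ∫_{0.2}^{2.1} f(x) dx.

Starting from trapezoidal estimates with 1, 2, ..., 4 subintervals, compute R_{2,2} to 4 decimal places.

R_{0,0} (trapezoid, 1 panel, h=1.9000): 0.650511
R_{1,0} (trapezoid, 2 panels, h=0.9500): 0.357355
R_{2,0} (trapezoid, 4 panels, h=0.4750): 0.282301
R_{1,1} = 0.357355 + (0.357355 − 0.650511)/3 = 0.259636
R_{2,1} = 0.282301 + (0.282301 − 0.357355)/3 = 0.257283
R_{2,2} = 0.257283 + (0.257283 − 0.259636)/15 = 0.257126

0.2571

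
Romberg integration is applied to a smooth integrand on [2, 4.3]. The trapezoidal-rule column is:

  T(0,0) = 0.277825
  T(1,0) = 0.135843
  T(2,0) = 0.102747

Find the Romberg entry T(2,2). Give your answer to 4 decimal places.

Richardson extrapolation on the trapezoidal column (denominator 4−1=3):
T(1,1) = (4·0.135843 − 0.277825) / 3 = 0.088516
T(2,1) = (4·0.102747 − 0.135843) / 3 = 0.091715
T(2,2) = 0.091715 + (0.091715 − 0.088516)/15 = 0.091928

0.0919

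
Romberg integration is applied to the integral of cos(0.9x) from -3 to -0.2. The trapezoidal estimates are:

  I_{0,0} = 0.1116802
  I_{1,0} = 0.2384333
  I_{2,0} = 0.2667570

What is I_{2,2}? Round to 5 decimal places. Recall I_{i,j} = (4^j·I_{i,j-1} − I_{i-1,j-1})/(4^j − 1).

Richardson extrapolation on the trapezoidal column (denominator 4−1=3):
I_{1,1} = 0.2384333 + (0.2384333 − 0.1116802)/3 = 0.2806843
I_{2,1} = 0.2667570 + (0.2667570 − 0.2384333)/3 = 0.2761982
I_{2,2} = (16·0.2761982 − 0.2806843) / 15 = 0.2758991

0.27590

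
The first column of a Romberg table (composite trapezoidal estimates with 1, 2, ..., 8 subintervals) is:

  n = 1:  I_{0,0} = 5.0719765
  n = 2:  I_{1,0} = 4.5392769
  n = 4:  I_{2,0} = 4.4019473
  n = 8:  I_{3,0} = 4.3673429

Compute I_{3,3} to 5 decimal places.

4.35578

Richardson extrapolation on the trapezoidal column (denominator 4−1=3):
I_{1,1} = (4·4.5392769 − 5.0719765) / 3 = 4.3617104
I_{2,1} = (4·4.4019473 − 4.5392769) / 3 = 4.3561708
I_{3,1} = (4·4.3673429 − 4.4019473) / 3 = 4.3558081
I_{2,2} = (16·4.3561708 − 4.3617104) / 15 = 4.3558015
I_{3,2} = 4.3558081 + (4.3558081 − 4.3561708)/15 = 4.3557839
I_{3,3} = 4.3557839 + (4.3557839 − 4.3558015)/63 = 4.3557836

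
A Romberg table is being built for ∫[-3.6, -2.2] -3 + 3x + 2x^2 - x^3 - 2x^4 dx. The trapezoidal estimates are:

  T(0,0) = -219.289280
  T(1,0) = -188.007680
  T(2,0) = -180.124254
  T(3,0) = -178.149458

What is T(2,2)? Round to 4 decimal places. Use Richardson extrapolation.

-177.4908

Richardson extrapolation on the trapezoidal column (denominator 4−1=3):
T(1,1) = -188.007680 + (-188.007680 − (-219.289280))/3 = -177.580480
T(2,1) = (4·(-180.124254) − (-188.007680)) / 3 = -177.496445
T(2,2) = -177.496445 + (-177.496445 − (-177.580480))/15 = -177.490843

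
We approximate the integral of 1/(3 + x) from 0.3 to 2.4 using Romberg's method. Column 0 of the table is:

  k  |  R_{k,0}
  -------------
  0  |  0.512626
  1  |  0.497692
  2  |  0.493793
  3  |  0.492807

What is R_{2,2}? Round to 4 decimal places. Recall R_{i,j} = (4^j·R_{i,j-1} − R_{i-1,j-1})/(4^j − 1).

R_{1,1} = (4·0.497692 − 0.512626) / 3 = 0.492714
R_{2,1} = 0.493793 + (0.493793 − 0.497692)/3 = 0.492493
R_{2,2} = 0.492493 + (0.492493 − 0.492714)/15 = 0.492478

0.4925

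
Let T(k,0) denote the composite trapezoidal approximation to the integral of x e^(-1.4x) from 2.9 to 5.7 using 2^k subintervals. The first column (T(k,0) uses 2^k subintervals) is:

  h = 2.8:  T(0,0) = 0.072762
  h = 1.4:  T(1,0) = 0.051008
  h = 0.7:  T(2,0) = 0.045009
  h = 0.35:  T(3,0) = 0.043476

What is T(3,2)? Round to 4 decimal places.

Richardson extrapolation on the trapezoidal column (denominator 4−1=3):
T(2,1) = (4·0.045009 − 0.051008) / 3 = 0.043009
T(3,1) = 0.043476 + (0.043476 − 0.045009)/3 = 0.042965
T(3,2) = 0.042965 + (0.042965 − 0.043009)/15 = 0.042962

0.0430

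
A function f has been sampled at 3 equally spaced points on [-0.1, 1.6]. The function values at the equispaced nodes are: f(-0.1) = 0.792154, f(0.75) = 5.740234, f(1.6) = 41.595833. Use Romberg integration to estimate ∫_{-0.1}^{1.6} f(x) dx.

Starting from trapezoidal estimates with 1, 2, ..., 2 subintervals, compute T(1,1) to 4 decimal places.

18.5155

T(0,0) (trapezoid, 1 panel, h=1.7000): 36.029789
T(1,0) (trapezoid, 2 panels, h=0.8500): 22.894093
T(1,1) = 22.894093 + (22.894093 − 36.029789)/3 = 18.515528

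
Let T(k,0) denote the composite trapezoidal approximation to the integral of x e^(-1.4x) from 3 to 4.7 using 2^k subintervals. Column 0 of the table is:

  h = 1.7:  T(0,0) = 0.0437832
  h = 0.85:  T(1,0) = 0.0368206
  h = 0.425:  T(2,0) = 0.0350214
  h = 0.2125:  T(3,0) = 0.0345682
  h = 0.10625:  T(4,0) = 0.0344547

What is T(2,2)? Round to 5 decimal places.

0.03442

Richardson extrapolation on the trapezoidal column (denominator 4−1=3):
T(1,1) = (4·0.0368206 − 0.0437832) / 3 = 0.0344997
T(2,1) = (4·0.0350214 − 0.0368206) / 3 = 0.0344217
T(2,2) = 0.0344217 + (0.0344217 − 0.0344997)/15 = 0.0344165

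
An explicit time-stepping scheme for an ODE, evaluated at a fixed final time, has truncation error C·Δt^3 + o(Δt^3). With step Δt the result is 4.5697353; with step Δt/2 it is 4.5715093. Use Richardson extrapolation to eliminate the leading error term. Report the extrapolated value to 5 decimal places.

4.57176

The leading error scales as Δt^3; refining by a factor of 2 reduces it by 2^3 = 8.
Extrapolated value = (8·A(Δt/2) − A(Δt)) / (8 − 1)
= (8·4.5715093 − 4.5697353) / 7
= 32.0023391 / 7 = 4.5717627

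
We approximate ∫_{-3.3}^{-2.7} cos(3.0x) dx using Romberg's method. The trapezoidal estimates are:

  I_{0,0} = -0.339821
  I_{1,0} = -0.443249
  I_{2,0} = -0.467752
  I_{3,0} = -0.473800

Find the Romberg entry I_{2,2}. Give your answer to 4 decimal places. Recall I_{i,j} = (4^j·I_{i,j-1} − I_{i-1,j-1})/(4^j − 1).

-0.4758

Richardson extrapolation on the trapezoidal column (denominator 4−1=3):
I_{1,1} = (4·(-0.443249) − (-0.339821)) / 3 = -0.477725
I_{2,1} = (4·(-0.467752) − (-0.443249)) / 3 = -0.475920
I_{2,2} = -0.475920 + (-0.475920 − (-0.477725))/15 = -0.475800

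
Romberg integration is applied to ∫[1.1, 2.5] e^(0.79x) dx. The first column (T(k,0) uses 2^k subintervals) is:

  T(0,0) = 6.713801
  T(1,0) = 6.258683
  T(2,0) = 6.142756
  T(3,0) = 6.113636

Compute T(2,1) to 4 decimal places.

T(2,1) = 6.142756 + (6.142756 − 6.258683)/3 = 6.104114

6.1041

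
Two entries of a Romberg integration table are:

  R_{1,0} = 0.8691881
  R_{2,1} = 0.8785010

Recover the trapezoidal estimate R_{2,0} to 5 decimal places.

0.87617

From R_{2,1} = (4·R_{2,0} − R_{1,0})/3, solve for R_{2,0}:
4·R_{2,0} = 3·0.8785010 + 0.8691881 = 3.5046911
R_{2,0} = 0.8761728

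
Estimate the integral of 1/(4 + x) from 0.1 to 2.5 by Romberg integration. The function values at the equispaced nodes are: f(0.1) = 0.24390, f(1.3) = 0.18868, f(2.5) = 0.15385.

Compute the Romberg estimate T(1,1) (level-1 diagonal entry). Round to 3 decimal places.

0.461

T(0,0) (trapezoid, 1 panel, h=2.4000): 0.47730
T(1,0) (trapezoid, 2 panels, h=1.2000): 0.46507
T(1,1) = 0.46507 + (0.46507 − 0.47730)/3 = 0.46099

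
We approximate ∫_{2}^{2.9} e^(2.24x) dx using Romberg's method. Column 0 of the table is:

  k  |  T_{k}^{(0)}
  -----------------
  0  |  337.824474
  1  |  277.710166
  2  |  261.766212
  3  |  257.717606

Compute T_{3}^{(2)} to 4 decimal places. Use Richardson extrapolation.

Richardson extrapolation on the trapezoidal column (denominator 4−1=3):
T_{2}^{(1)} = 261.766212 + (261.766212 − 277.710166)/3 = 256.451561
T_{3}^{(1)} = (4·257.717606 − 261.766212) / 3 = 256.368071
T_{3}^{(2)} = (16·256.368071 − 256.451561) / 15 = 256.362505

256.3625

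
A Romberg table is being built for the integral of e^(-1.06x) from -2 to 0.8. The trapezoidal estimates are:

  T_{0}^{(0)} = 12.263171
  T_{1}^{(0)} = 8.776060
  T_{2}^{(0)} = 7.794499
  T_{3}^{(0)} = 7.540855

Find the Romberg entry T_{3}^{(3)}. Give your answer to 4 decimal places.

Richardson extrapolation on the trapezoidal column (denominator 4−1=3):
T_{1}^{(1)} = 8.776060 + (8.776060 − 12.263171)/3 = 7.613690
T_{2}^{(1)} = (4·7.794499 − 8.776060) / 3 = 7.467312
T_{3}^{(1)} = (4·7.540855 − 7.794499) / 3 = 7.456307
T_{2}^{(2)} = 7.467312 + (7.467312 − 7.613690)/15 = 7.457553
T_{3}^{(2)} = 7.456307 + (7.456307 − 7.467312)/15 = 7.455573
T_{3}^{(3)} = (64·7.455573 − 7.457553) / 63 = 7.455542
(Column j=1 coincides with Simpson's rule on the same nodes.)

7.4555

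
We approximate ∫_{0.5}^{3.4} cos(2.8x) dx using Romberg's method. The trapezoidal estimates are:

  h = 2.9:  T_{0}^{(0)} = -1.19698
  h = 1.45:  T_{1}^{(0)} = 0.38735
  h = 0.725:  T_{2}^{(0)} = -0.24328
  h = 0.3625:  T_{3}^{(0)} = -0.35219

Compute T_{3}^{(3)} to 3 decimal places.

-0.382

Richardson extrapolation on the trapezoidal column (denominator 4−1=3):
T_{1}^{(1)} = (4·0.38735 − (-1.19698)) / 3 = 0.91546
T_{2}^{(1)} = -0.24328 + (-0.24328 − 0.38735)/3 = -0.45349
T_{3}^{(1)} = (4·(-0.35219) − (-0.24328)) / 3 = -0.38849
T_{2}^{(2)} = -0.45349 + (-0.45349 − 0.91546)/15 = -0.54475
T_{3}^{(2)} = (16·(-0.38849) − (-0.45349)) / 15 = -0.38416
T_{3}^{(3)} = -0.38416 + (-0.38416 − (-0.54475))/63 = -0.38161
(Column j=1 coincides with Simpson's rule on the same nodes.)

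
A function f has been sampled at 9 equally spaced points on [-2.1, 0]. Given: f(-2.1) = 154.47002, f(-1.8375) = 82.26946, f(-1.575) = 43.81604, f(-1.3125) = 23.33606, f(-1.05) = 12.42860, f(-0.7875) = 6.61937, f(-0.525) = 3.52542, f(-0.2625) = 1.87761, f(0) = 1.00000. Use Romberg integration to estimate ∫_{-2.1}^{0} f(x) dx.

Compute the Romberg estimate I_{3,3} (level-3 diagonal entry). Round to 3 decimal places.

I_{0,0} (trapezoid, 1 panel, h=2.1000): 163.24352
I_{1,0} (trapezoid, 2 panels, h=1.0500): 94.67179
I_{2,0} (trapezoid, 4 panels, h=0.5250): 72.19016
I_{3,0} (trapezoid, 8 panels, h=0.2625): 66.04699
I_{1,1} = 94.67179 + (94.67179 − 163.24352)/3 = 71.81455
I_{2,1} = 72.19016 + (72.19016 − 94.67179)/3 = 64.69628
I_{3,1} = 66.04699 + (66.04699 − 72.19016)/3 = 63.99927
I_{2,2} = 64.69628 + (64.69628 − 71.81455)/15 = 64.22173
I_{3,2} = 63.99927 + (63.99927 − 64.69628)/15 = 63.95280
I_{3,3} = 63.95280 + (63.95280 − 64.22173)/63 = 63.94853

63.949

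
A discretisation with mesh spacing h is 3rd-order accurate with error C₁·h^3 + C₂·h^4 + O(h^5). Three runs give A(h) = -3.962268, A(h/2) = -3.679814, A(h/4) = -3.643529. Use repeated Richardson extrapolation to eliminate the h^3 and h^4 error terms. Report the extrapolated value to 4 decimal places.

-3.6383

First eliminate the h^3 term (factor 2^3 = 8):
  B₁ = (8·(-3.679814) − (-3.962268))/7 = -3.639463
  B₂ = (8·(-3.643529) − (-3.679814))/7 = -3.638345
Then eliminate the h^4 term (factor 2^4 = 16):
  (16·(-3.638345) − (-3.639463))/15 = -3.638270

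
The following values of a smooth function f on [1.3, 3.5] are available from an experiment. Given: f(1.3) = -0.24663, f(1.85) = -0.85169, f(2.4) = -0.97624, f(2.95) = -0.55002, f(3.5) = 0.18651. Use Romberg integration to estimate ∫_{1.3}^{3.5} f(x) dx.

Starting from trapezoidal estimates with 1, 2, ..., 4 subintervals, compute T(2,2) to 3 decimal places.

T(0,0) (trapezoid, 1 panel, h=2.2000): -0.06613
T(1,0) (trapezoid, 2 panels, h=1.1000): -1.10693
T(2,0) (trapezoid, 4 panels, h=0.5500): -1.32441
T(1,1) = -1.10693 + (-1.10693 − (-0.06613))/3 = -1.45386
T(2,1) = -1.32441 + (-1.32441 − (-1.10693))/3 = -1.39690
T(2,2) = -1.39690 + (-1.39690 − (-1.45386))/15 = -1.39310

-1.393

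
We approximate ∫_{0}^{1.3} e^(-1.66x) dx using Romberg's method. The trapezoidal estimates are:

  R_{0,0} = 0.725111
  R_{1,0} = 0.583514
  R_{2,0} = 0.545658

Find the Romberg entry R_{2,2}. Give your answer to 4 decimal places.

Richardson extrapolation on the trapezoidal column (denominator 4−1=3):
R_{1,1} = 0.583514 + (0.583514 − 0.725111)/3 = 0.536315
R_{2,1} = 0.545658 + (0.545658 − 0.583514)/3 = 0.533039
R_{2,2} = (16·0.533039 − 0.536315) / 15 = 0.532821

0.5328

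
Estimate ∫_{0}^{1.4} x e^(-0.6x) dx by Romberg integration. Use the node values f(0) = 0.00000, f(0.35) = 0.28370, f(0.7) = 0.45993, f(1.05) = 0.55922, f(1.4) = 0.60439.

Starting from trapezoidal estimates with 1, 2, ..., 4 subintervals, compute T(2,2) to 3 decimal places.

0.571

T(0,0) (trapezoid, 1 panel, h=1.4000): 0.42307
T(1,0) (trapezoid, 2 panels, h=0.7000): 0.53349
T(2,0) (trapezoid, 4 panels, h=0.3500): 0.56177
T(1,1) = 0.53349 + (0.53349 − 0.42307)/3 = 0.57030
T(2,1) = 0.56177 + (0.56177 − 0.53349)/3 = 0.57120
T(2,2) = 0.57120 + (0.57120 − 0.57030)/15 = 0.57126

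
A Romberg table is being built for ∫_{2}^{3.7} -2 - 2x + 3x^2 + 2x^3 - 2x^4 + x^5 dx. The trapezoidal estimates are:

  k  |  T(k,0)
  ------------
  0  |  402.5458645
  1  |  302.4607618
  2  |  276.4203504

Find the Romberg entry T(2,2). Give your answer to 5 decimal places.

T(1,1) = (4·302.4607618 − 402.5458645) / 3 = 269.0990609
T(2,1) = 276.4203504 + (276.4203504 − 302.4607618)/3 = 267.7402133
T(2,2) = 267.7402133 + (267.7402133 − 269.0990609)/15 = 267.6496235
(Column j=1 coincides with Simpson's rule on the same nodes.)

267.64962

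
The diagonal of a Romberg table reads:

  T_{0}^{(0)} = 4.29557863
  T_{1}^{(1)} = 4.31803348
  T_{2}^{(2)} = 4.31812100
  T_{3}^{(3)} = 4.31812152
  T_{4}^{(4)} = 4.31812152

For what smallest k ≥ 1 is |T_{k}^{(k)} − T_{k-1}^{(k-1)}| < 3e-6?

|T_{1}^{(1)} − T_{0}^{(0)}| = 0.02245485 ≥ 3e-6
|T_{2}^{(2)} − T_{1}^{(1)}| = 0.00008752 ≥ 3e-6
|T_{3}^{(3)} − T_{2}^{(2)}| = 0.00000052 < 3e-6

k = 3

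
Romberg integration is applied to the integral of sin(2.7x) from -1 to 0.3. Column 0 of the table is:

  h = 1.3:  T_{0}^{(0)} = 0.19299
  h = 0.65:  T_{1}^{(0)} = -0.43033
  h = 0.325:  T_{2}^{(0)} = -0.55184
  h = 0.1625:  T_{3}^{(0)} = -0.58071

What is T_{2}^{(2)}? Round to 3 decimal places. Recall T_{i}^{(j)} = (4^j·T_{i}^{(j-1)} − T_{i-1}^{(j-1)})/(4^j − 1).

Richardson extrapolation on the trapezoidal column (denominator 4−1=3):
T_{1}^{(1)} = (4·(-0.43033) − 0.19299) / 3 = -0.63810
T_{2}^{(1)} = (4·(-0.55184) − (-0.43033)) / 3 = -0.59234
T_{2}^{(2)} = (16·(-0.59234) − (-0.63810)) / 15 = -0.58929

-0.589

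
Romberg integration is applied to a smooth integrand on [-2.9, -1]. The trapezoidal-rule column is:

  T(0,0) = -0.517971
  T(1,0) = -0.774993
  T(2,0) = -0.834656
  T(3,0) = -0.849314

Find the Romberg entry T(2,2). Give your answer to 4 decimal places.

-0.8541

Richardson extrapolation on the trapezoidal column (denominator 4−1=3):
T(1,1) = -0.774993 + (-0.774993 − (-0.517971))/3 = -0.860667
T(2,1) = (4·(-0.834656) − (-0.774993)) / 3 = -0.854544
T(2,2) = -0.854544 + (-0.854544 − (-0.860667))/15 = -0.854136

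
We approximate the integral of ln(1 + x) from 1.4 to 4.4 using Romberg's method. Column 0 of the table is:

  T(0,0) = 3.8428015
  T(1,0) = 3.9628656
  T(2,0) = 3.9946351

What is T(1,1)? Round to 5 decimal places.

Richardson extrapolation on the trapezoidal column (denominator 4−1=3):
T(1,1) = (4·3.9628656 − 3.8428015) / 3 = 4.0028870

4.00289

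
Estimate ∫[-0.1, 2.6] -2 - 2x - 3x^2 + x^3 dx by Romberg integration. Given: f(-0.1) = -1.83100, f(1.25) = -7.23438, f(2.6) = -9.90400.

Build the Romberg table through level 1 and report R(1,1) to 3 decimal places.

-18.303

R(0,0) (trapezoid, 1 panel, h=2.7000): -15.84225
R(1,0) (trapezoid, 2 panels, h=1.3500): -17.68754
R(1,1) = -17.68754 + (-17.68754 − (-15.84225))/3 = -18.30264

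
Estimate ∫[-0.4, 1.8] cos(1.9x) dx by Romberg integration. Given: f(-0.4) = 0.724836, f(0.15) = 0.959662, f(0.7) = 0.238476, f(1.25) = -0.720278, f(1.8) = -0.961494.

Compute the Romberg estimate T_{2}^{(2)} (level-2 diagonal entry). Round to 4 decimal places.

0.2167

T_{0}^{(0)} (trapezoid, 1 panel, h=2.2000): -0.260324
T_{1}^{(0)} (trapezoid, 2 panels, h=1.1000): 0.132162
T_{2}^{(0)} (trapezoid, 4 panels, h=0.5500): 0.197742
T_{1}^{(1)} = 0.132162 + (0.132162 − (-0.260324))/3 = 0.262991
T_{2}^{(1)} = 0.197742 + (0.197742 − 0.132162)/3 = 0.219602
T_{2}^{(2)} = 0.219602 + (0.219602 − 0.262991)/15 = 0.216709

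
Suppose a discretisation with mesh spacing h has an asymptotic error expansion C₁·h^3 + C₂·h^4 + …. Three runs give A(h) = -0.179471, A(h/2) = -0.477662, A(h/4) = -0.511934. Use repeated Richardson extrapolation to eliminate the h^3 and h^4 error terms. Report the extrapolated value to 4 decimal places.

-0.5166

First eliminate the h^3 term (factor 2^3 = 8):
  B₁ = (8·(-0.477662) − (-0.179471))/7 = -0.520261
  B₂ = (8·(-0.511934) − (-0.477662))/7 = -0.516830
Then eliminate the h^4 term (factor 2^4 = 16):
  (16·(-0.516830) − (-0.520261))/15 = -0.516601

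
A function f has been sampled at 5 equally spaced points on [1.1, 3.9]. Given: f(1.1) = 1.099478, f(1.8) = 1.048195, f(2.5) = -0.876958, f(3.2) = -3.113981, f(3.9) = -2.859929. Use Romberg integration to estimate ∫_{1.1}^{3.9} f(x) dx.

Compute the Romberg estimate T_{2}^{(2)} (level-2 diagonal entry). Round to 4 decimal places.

T_{0}^{(0)} (trapezoid, 1 panel, h=2.8000): -2.464631
T_{1}^{(0)} (trapezoid, 2 panels, h=1.4000): -2.460057
T_{2}^{(0)} (trapezoid, 4 panels, h=0.7000): -2.676079
T_{1}^{(1)} = -2.460057 + (-2.460057 − (-2.464631))/3 = -2.458532
T_{2}^{(1)} = -2.676079 + (-2.676079 − (-2.460057))/3 = -2.748086
T_{2}^{(2)} = -2.748086 + (-2.748086 − (-2.458532))/15 = -2.767390

-2.7674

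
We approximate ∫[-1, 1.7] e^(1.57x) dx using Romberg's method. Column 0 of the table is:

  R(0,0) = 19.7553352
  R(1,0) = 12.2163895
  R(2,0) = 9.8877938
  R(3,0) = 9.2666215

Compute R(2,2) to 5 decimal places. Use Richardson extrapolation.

9.07214

Richardson extrapolation on the trapezoidal column (denominator 4−1=3):
R(1,1) = 12.2163895 + (12.2163895 − 19.7553352)/3 = 9.7034076
R(2,1) = (4·9.8877938 − 12.2163895) / 3 = 9.1115952
R(2,2) = 9.1115952 + (9.1115952 − 9.7034076)/15 = 9.0721410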